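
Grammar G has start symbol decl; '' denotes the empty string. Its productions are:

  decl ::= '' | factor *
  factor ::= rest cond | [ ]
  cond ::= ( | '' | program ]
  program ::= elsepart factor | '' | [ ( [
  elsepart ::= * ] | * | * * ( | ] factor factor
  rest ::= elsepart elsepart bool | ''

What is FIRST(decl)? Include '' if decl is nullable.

decl ::= '' contributes ''.
From decl ::= factor *: factor nullable, take FIRST(factor) ∪ {*} = { (, *, [, ] }.
Union: FIRST(decl) = { (, *, [, ], '' }.

{ (, *, [, ], '' }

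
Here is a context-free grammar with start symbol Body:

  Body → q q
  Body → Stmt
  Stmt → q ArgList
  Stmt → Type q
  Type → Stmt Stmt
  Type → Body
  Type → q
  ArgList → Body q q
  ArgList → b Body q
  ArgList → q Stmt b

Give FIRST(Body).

Body → q q contributes {q}.
From Body → Stmt: add FIRST(Stmt) = { q }.
Union: FIRST(Body) = { q }.

{ q }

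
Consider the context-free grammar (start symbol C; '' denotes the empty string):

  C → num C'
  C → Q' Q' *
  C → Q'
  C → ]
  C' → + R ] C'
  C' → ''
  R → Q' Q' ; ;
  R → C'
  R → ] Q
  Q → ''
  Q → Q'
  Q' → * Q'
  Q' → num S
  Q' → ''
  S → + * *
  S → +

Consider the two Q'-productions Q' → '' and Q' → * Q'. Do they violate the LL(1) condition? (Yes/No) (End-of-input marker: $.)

FIRST('') = { '' } and FIRST(* Q') = { * }.
The first alternative is nullable and FOLLOW(Q') = { $, *, ;, ], num } shares * with FIRST of the second — conflict.

Yes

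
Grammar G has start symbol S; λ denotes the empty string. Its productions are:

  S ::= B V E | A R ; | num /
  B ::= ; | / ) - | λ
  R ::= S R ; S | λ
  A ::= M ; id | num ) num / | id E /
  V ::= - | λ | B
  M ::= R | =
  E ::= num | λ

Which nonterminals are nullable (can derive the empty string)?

{ B, E, M, R, S, V }

Directly nullable (have an λ-production): B, R, V, E.
S ::= B V E with every symbol nullable, so S is nullable.
M ::= R with every symbol nullable, so M is nullable.
No other nonterminal has a production whose RHS symbols are all nullable.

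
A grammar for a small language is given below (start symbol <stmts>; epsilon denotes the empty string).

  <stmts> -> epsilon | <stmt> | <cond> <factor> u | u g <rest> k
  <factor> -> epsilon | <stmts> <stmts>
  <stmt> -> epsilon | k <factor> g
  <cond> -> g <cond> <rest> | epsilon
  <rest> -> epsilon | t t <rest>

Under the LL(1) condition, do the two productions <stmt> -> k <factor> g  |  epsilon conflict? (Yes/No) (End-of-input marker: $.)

FIRST(k <factor> g) = { k } and FIRST(epsilon) = { epsilon }.
The second alternative is nullable and FOLLOW(<stmt>) = { $, g, k, u } shares k with FIRST of the first — conflict.

Yes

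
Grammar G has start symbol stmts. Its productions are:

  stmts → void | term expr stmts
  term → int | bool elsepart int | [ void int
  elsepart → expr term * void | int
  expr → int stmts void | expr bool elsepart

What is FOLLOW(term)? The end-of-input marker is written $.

In stmts → term expr stmts: add FIRST(expr stmts) = { int }.
In elsepart → expr term * void: add FIRST(* void) = { * }.
Union: FOLLOW(term) = { *, int }.

{ *, int }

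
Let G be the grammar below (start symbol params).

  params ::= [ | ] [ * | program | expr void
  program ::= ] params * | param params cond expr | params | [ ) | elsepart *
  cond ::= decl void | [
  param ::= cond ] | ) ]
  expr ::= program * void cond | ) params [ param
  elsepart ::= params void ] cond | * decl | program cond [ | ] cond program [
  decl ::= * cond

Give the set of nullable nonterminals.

No nonterminal has an empty production or an RHS whose symbols are all nullable.

{ } (none)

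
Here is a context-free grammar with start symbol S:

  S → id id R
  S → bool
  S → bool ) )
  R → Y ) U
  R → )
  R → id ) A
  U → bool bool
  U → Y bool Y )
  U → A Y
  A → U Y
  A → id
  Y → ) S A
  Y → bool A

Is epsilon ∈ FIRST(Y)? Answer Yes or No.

No

No nonterminal in this grammar is nullable.
No production of Y has an RHS whose symbols are all nullable, so Y is not nullable.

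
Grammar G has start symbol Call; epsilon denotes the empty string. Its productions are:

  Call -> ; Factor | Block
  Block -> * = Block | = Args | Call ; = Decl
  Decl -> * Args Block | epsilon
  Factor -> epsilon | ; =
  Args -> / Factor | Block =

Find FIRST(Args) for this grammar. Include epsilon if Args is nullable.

Args -> / Factor contributes {/}.
From Args -> Block =: add FIRST(Block) = { *, ;, = }.
Union: FIRST(Args) = { *, /, ;, = }.

{ *, /, ;, = }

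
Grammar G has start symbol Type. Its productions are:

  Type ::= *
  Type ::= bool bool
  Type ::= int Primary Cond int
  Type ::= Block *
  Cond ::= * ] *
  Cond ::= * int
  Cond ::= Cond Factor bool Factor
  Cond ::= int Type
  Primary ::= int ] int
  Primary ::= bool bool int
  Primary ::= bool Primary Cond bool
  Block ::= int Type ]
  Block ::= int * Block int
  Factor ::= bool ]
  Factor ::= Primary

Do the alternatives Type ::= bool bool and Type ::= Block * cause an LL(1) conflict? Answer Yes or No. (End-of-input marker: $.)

FIRST(bool bool) = { bool } and FIRST(Block *) = { int }.
The FIRST sets are disjoint and neither alternative is nullable — no conflict.

No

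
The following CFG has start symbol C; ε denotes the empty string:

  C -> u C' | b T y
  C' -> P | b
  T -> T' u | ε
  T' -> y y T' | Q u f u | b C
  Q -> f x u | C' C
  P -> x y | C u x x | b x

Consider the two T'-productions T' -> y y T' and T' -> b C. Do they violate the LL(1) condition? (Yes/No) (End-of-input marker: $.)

No

FIRST(y y T') = { y } and FIRST(b C) = { b }.
The FIRST sets are disjoint and neither alternative is nullable — no conflict.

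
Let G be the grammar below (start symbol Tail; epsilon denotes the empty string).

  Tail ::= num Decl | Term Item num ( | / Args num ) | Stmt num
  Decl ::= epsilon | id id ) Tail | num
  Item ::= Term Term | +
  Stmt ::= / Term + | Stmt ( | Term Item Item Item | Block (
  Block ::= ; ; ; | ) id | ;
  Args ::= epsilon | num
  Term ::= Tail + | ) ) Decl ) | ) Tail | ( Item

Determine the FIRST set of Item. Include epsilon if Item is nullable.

From Item ::= Term Term: add FIRST(Term) = { (, ), /, ;, num }.
Item ::= + contributes {+}.
Union: FIRST(Item) = { (, ), +, /, ;, num }.

{ (, ), +, /, ;, num }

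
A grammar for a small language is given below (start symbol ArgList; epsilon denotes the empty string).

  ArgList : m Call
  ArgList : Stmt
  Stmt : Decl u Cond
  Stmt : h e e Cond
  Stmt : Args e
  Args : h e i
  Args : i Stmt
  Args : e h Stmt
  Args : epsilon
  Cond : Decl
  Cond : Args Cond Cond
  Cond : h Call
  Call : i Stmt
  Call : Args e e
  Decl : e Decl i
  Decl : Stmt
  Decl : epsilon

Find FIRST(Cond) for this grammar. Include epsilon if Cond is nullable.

{ e, h, i, u, epsilon }

From Cond : Decl: add FIRST(Decl) = { e, h, i, u, epsilon } (including epsilon since Decl is nullable).
From Cond : Args Cond Cond: Args, Cond, Cond nullable, take FIRST(Args) ∪ FIRST(Cond) ∪ FIRST(Cond) = { e, h, i, u }; also epsilon since the whole RHS is nullable.
Cond : h Call contributes {h}.
Union: FIRST(Cond) = { e, h, i, u, epsilon }.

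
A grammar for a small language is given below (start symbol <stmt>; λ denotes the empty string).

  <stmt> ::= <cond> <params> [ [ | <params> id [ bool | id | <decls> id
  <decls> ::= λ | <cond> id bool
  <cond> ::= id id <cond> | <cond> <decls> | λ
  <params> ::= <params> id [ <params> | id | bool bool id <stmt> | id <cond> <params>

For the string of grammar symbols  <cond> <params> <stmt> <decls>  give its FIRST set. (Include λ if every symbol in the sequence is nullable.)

{ bool, id }

Add FIRST(<cond>)\{λ} = { id }; <cond> is nullable, continue.
Add FIRST(<params>) = { bool, id }; <params> is not nullable, stop.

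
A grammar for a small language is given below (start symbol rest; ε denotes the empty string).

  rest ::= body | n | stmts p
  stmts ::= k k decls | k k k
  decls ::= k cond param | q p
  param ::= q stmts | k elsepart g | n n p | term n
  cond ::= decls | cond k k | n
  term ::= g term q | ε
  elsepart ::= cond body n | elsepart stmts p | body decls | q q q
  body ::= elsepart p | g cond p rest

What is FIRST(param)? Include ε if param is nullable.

{ g, k, n, q }

param ::= q stmts contributes {q}.
param ::= k elsepart g contributes {k}.
param ::= n n p contributes {n}.
From param ::= term n: term nullable, take FIRST(term) ∪ {n} = { g, n }.
Union: FIRST(param) = { g, k, n, q }.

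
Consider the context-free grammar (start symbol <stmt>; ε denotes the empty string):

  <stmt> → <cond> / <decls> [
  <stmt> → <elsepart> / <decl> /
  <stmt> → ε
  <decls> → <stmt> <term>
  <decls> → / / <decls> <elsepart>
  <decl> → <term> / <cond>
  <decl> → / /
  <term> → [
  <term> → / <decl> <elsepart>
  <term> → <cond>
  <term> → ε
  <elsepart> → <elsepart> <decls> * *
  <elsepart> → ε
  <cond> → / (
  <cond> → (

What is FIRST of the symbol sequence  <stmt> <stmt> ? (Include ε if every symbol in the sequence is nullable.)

{ (, *, /, [, ε }

Add FIRST(<stmt>)\{ε} = { (, *, /, [ }; <stmt> is nullable, continue.
Add FIRST(<stmt>)\{ε} = { (, *, /, [ }; <stmt> is nullable, continue.
Every symbol is nullable, so include ε.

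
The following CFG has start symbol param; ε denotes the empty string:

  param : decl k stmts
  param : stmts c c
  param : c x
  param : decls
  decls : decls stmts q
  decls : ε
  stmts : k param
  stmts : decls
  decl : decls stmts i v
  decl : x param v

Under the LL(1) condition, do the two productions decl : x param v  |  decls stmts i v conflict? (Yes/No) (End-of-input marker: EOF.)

FIRST(x param v) = { x } and FIRST(decls stmts i v) = { i, k, q }.
The FIRST sets are disjoint and neither alternative is nullable — no conflict.

No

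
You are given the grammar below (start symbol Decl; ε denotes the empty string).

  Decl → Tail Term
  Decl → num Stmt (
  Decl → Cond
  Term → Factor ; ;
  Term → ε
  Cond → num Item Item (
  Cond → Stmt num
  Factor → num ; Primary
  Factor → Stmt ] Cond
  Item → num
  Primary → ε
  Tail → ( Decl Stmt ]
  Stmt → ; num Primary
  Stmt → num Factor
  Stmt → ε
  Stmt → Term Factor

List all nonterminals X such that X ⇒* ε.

{ Primary, Stmt, Term }

Directly nullable (have an ε-production): Term, Primary, Stmt.
No other nonterminal has a production whose RHS symbols are all nullable.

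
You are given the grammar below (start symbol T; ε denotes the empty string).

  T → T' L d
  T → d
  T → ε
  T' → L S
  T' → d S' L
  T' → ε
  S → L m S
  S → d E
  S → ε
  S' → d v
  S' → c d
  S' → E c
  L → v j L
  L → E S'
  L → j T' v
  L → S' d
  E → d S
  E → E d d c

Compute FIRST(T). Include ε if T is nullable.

From T → T' L d: T' nullable, take FIRST(T') ∪ FIRST(L) = { c, d, j, v }.
T → d contributes {d}.
T → ε contributes ε.
Union: FIRST(T) = { c, d, j, v, ε }.

{ c, d, j, v, ε }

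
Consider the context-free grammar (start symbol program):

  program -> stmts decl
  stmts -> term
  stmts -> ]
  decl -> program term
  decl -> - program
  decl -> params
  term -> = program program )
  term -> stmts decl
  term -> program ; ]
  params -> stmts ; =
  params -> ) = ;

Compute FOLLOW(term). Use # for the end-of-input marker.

{ #, ), -, ;, =, ] }

In stmts -> term: term is at the end, add FOLLOW(stmts) = { ), -, ;, =, ] }.
In decl -> program term: term is at the end, add FOLLOW(decl) = { #, ), -, ;, =, ] }.
Union: FOLLOW(term) = { #, ), -, ;, =, ] }.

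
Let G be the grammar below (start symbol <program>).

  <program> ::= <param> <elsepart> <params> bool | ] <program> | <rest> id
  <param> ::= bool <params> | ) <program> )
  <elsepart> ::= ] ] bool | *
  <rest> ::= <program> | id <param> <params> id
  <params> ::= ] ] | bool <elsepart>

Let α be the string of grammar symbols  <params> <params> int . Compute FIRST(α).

{ ], bool }

Add FIRST(<params>) = { ], bool }; <params> is not nullable, stop.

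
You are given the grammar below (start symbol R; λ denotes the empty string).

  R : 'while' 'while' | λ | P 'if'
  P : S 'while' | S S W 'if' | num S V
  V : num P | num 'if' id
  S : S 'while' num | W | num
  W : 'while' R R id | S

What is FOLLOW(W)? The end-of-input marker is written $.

{ 'if', 'while', num }

In P : S S W 'if': add FIRST('if') = { 'if' }.
In S : W: W is at the end, add FOLLOW(S) = { 'if', 'while', num }.
Union: FOLLOW(W) = { 'if', 'while', num }.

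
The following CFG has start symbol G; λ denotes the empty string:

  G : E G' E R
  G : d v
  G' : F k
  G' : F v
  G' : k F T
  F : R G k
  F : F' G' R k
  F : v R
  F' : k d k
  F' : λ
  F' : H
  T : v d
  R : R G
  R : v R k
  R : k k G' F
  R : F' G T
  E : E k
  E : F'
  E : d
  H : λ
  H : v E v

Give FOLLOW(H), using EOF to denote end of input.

{ d, k, v }

In F' : H: H is at the end, add FOLLOW(F') = { d, k, v }.
Union: FOLLOW(H) = { d, k, v }.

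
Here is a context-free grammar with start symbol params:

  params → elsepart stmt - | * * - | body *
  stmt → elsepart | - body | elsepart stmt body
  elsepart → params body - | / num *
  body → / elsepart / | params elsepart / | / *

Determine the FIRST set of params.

From params → elsepart stmt -: add FIRST(elsepart) = { *, / }.
params → * * - contributes {*}.
From params → body *: add FIRST(body) = { *, / }.
Union: FIRST(params) = { *, / }.

{ *, / }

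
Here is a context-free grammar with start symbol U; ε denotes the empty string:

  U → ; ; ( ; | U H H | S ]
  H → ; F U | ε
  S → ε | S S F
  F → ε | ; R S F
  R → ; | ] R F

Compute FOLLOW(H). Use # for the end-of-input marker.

{ #, ; }

In U → U H H: add FIRST(H)\{ε} = { ; }.
  Since H is nullable, also add FOLLOW(U) = { #, ; }.
In U → U H H: H is at the end, add FOLLOW(U) = { #, ; }.
Union: FOLLOW(H) = { #, ; }.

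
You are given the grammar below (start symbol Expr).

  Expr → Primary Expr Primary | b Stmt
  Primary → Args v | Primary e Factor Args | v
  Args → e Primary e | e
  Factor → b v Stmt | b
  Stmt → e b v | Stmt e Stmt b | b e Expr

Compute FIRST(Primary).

{ e, v }

From Primary → Args v: add FIRST(Args) = { e }.
From Primary → Primary e Factor Args: add FIRST(Primary) = { e, v }.
Primary → v contributes {v}.
Union: FIRST(Primary) = { e, v }.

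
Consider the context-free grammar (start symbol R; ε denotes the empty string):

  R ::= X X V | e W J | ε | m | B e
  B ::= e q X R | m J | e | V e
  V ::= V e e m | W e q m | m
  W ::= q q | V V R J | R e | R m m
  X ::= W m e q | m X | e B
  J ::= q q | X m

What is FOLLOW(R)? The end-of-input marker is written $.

R is the start symbol, so $ ∈ FOLLOW(R).
In B ::= e q X R: R is at the end, add FOLLOW(B) = { e, m, q }.
In W ::= V V R J: add FIRST(J) = { e, m, q }.
In W ::= R e: add FIRST(e) = { e }.
In W ::= R m m: add FIRST(m m) = { m }.
Union: FOLLOW(R) = { $, e, m, q }.

{ $, e, m, q }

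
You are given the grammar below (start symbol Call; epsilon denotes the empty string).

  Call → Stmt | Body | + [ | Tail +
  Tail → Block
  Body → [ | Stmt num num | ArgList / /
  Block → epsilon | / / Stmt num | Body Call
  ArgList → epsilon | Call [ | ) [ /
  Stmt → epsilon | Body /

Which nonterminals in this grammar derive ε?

{ ArgList, Block, Call, Stmt, Tail }

Directly nullable (have an epsilon-production): Block, ArgList, Stmt.
Tail → Block with every symbol nullable, so Tail is nullable.
Call → Stmt with every symbol nullable, so Call is nullable.
No other nonterminal has a production whose RHS symbols are all nullable.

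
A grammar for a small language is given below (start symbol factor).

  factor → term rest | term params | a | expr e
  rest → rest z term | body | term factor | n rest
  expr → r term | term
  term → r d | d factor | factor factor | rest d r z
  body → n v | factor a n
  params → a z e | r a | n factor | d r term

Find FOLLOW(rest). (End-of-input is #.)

{ #, a, d, e, n, r, z }

In factor → term rest: rest is at the end, add FOLLOW(factor) = { #, a, d, e, n, r, z }.
In rest → rest z term: add FIRST(z term) = { z }.
In rest → n rest: rest is at the end, add FOLLOW(rest) = { #, a, d, e, n, r, z }.
In term → rest d r z: add FIRST(d r z) = { d }.
Union: FOLLOW(rest) = { #, a, d, e, n, r, z }.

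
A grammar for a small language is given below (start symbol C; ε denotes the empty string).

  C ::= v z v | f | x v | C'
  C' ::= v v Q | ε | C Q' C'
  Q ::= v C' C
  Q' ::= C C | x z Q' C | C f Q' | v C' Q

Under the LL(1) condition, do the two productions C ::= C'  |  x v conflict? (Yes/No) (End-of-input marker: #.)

FIRST(C') = { f, v, x, ε } and FIRST(x v) = { x }.
Both contain x, so the two alternatives are not disjoint — LL(1) conflict.

Yes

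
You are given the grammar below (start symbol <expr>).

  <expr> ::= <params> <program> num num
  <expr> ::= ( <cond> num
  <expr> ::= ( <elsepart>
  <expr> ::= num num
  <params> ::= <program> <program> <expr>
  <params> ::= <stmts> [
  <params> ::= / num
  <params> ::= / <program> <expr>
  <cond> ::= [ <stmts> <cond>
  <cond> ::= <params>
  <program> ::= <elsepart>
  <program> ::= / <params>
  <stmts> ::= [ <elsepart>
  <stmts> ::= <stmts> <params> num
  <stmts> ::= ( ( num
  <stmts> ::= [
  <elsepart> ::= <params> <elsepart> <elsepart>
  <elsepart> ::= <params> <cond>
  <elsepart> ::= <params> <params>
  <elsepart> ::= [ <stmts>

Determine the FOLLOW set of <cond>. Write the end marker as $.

In <expr> ::= ( <cond> num: add FIRST(num) = { num }.
In <cond> ::= [ <stmts> <cond>: <cond> is at the end, add FOLLOW(<cond>) = { $, (, /, [, num }.
In <elsepart> ::= <params> <cond>: <cond> is at the end, add FOLLOW(<elsepart>) = { $, (, /, [, num }.
Union: FOLLOW(<cond>) = { $, (, /, [, num }.

{ $, (, /, [, num }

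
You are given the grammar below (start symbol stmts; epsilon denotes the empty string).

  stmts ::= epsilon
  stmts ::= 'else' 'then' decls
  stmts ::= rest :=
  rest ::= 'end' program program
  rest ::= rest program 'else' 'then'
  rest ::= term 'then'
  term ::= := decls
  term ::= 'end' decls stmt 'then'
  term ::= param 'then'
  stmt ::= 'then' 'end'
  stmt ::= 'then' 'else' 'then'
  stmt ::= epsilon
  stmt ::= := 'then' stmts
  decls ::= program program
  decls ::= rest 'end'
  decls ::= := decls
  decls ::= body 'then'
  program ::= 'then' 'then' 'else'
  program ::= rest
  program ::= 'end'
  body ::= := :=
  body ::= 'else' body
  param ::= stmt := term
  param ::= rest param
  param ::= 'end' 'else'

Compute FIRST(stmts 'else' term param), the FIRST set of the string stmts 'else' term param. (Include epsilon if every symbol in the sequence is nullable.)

{ 'else', 'end', 'then', := }

Add FIRST(stmts)\{epsilon} = { 'else', 'end', 'then', := }; stmts is nullable, continue.
'else' is a terminal; add {'else'} and stop.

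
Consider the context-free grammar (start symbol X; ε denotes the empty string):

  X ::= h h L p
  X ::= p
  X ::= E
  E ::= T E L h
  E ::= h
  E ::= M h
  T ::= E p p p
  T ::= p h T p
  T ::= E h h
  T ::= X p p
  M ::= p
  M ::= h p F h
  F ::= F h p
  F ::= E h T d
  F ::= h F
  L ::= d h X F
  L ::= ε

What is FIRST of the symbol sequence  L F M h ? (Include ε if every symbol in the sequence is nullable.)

Add FIRST(L)\{ε} = { d }; L is nullable, continue.
Add FIRST(F) = { h, p }; F is not nullable, stop.

{ d, h, p }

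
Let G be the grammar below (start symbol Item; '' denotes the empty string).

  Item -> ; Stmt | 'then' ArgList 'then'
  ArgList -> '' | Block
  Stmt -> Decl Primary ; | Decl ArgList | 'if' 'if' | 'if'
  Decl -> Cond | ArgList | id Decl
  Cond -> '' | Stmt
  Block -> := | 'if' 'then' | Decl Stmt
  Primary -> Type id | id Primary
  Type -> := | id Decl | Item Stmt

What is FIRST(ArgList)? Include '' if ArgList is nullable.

ArgList -> '' contributes ''.
From ArgList -> Block: add FIRST(Block) = { 'if', 'then', :=, ;, id, '' } (including '' since Block is nullable).
Union: FIRST(ArgList) = { 'if', 'then', :=, ;, id, '' }.

{ 'if', 'then', :=, ;, id, '' }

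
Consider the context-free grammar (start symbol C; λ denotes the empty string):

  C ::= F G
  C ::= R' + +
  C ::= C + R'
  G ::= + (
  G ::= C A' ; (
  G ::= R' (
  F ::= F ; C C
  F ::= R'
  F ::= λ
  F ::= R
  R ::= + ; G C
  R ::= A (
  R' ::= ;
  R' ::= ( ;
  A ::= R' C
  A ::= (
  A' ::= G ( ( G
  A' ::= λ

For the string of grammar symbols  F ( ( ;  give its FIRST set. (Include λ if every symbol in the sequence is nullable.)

{ (, +, ; }

Add FIRST(F)\{λ} = { (, +, ; }; F is nullable, continue.
( is a terminal; add {(} and stop.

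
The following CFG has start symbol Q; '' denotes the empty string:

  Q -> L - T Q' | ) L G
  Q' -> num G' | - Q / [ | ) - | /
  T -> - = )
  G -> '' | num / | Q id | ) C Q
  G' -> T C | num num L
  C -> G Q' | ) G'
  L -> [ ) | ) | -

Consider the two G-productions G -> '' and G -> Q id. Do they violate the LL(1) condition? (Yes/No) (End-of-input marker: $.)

FIRST('') = { '' } and FIRST(Q id) = { ), -, [ }.
The first alternative is nullable and FOLLOW(G) = { $, ), -, /, id, num } shares ) with FIRST of the second — conflict.

Yes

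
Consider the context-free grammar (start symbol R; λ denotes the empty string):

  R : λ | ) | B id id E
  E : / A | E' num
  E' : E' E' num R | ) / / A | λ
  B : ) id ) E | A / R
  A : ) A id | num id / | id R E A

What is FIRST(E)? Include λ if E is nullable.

{ ), /, num }

E : / A contributes {/}.
From E : E' num: E' nullable, take FIRST(E') ∪ {num} = { ), num }.
Union: FIRST(E) = { ), /, num }.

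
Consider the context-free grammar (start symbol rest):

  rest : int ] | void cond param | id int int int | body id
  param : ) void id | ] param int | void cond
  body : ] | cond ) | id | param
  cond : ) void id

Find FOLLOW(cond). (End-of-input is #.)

In rest : void cond param: add FIRST(param) = { ), ], void }.
In param : void cond: cond is at the end, add FOLLOW(param) = { #, id, int }.
In body : cond ): add FIRST()) = { ) }.
Union: FOLLOW(cond) = { #, ), ], id, int, void }.

{ #, ), ], id, int, void }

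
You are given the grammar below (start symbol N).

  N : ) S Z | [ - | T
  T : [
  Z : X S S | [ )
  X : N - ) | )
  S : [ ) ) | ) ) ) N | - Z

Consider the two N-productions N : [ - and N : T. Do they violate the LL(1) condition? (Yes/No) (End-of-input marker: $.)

FIRST([ -) = { [ } and FIRST(T) = { [ }.
Both contain [, so the two alternatives are not disjoint — LL(1) conflict.

Yes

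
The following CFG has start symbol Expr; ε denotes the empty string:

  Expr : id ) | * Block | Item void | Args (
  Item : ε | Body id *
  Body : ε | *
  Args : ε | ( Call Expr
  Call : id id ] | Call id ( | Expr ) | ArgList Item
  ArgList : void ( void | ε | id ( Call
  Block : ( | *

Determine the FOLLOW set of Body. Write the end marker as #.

In Item : Body id *: add FIRST(id *) = { id }.
Union: FOLLOW(Body) = { id }.

{ id }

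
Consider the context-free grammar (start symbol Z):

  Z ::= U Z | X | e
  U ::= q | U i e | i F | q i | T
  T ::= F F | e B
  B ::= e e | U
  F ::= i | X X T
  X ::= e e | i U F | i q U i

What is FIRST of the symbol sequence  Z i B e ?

{ e, i, q }

Add FIRST(Z) = { e, i, q }; Z is not nullable, stop.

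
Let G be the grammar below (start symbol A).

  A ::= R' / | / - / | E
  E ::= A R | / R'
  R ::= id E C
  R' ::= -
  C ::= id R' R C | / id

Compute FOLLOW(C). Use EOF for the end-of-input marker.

{ EOF, /, id }

In R ::= id E C: C is at the end, add FOLLOW(R) = { EOF, /, id }.
In C ::= id R' R C: C is at the end, add FOLLOW(C) = { EOF, /, id }.
Union: FOLLOW(C) = { EOF, /, id }.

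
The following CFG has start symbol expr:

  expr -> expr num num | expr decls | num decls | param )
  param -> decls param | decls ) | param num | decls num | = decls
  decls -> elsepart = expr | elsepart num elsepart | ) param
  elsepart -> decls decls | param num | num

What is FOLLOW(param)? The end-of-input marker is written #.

In expr -> param ): add FIRST()) = { ) }.
In param -> decls param: param is at the end, add FOLLOW(param) = { #, ), =, num }.
In param -> param num: add FIRST(num) = { num }.
In decls -> ) param: param is at the end, add FOLLOW(decls) = { #, ), =, num }.
In elsepart -> param num: add FIRST(num) = { num }.
Union: FOLLOW(param) = { #, ), =, num }.

{ #, ), =, num }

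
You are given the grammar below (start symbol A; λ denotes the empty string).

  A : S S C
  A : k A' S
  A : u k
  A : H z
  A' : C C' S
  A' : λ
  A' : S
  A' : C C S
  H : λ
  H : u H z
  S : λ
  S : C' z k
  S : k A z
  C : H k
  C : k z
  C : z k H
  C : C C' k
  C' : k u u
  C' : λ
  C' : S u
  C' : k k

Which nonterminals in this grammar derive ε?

{ A', C', H, S }

Directly nullable (have an λ-production): A', H, S, C'.
No other nonterminal has a production whose RHS symbols are all nullable.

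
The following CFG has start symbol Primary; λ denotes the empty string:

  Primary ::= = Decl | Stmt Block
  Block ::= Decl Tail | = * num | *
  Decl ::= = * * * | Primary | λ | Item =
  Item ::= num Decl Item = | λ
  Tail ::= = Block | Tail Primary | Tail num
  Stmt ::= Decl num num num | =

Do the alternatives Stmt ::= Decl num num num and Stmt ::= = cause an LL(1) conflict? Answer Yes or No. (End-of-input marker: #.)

Yes

FIRST(Decl num num num) = { =, num } and FIRST(=) = { = }.
Both contain =, so the two alternatives are not disjoint — LL(1) conflict.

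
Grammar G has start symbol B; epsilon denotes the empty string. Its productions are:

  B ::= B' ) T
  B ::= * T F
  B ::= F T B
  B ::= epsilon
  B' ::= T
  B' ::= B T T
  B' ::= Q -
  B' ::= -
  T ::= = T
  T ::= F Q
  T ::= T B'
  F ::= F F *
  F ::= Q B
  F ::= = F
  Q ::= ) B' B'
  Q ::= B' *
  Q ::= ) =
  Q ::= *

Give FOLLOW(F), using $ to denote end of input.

In B ::= * T F: F is at the end, add FOLLOW(B) = { $, ), *, -, = }.
In B ::= F T B: add FIRST(T B) = { ), *, -, = }.
In T ::= F Q: add FIRST(Q) = { ), *, -, = }.
In F ::= F F *: add FIRST(F *) = { ), *, -, = }.
In F ::= F F *: add FIRST(*) = { * }.
In F ::= = F: F is at the end, add FOLLOW(F) = { $, ), *, -, = }.
Union: FOLLOW(F) = { $, ), *, -, = }.

{ $, ), *, -, = }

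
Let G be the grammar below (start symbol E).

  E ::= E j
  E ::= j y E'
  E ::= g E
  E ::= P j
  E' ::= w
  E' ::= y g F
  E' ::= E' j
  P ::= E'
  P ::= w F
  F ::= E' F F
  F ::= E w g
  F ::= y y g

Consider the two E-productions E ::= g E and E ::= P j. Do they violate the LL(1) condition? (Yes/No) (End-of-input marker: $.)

No

FIRST(g E) = { g } and FIRST(P j) = { w, y }.
The FIRST sets are disjoint and neither alternative is nullable — no conflict.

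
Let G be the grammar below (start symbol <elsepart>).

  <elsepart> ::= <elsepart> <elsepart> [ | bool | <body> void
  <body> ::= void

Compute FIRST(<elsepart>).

{ bool, void }

From <elsepart> ::= <elsepart> <elsepart> [: add FIRST(<elsepart>) = { bool, void }.
<elsepart> ::= bool contributes {bool}.
From <elsepart> ::= <body> void: add FIRST(<body>) = { void }.
Union: FIRST(<elsepart>) = { bool, void }.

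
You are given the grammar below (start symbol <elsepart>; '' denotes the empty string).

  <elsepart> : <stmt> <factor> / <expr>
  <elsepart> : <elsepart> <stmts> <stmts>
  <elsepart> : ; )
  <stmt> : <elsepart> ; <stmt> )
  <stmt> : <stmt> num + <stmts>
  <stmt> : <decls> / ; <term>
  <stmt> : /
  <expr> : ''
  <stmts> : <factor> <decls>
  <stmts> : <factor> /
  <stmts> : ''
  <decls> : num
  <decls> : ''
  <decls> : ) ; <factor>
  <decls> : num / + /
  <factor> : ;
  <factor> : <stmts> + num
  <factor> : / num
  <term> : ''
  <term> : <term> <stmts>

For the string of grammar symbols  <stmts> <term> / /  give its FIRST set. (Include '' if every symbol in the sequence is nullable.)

Add FIRST(<stmts>)\{''} = { +, /, ; }; <stmts> is nullable, continue.
Add FIRST(<term>)\{''} = { +, /, ; }; <term> is nullable, continue.
/ is a terminal; add {/} and stop.

{ +, /, ; }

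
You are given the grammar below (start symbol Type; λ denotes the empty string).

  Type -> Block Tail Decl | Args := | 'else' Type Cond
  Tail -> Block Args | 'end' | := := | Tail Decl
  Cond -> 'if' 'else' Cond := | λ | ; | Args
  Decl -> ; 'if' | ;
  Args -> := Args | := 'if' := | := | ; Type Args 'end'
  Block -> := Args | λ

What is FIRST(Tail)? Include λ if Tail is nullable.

{ 'end', :=, ; }

From Tail -> Block Args: Block nullable, take FIRST(Block) ∪ FIRST(Args) = { :=, ; }.
Tail -> 'end' contributes {'end'}.
Tail -> := := contributes {:=}.
From Tail -> Tail Decl: add FIRST(Tail) = { 'end', :=, ; }.
Union: FIRST(Tail) = { 'end', :=, ; }.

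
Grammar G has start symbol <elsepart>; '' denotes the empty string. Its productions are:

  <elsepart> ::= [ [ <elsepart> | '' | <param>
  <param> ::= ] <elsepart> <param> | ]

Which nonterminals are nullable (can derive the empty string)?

{ <elsepart> }

Directly nullable (have an ''-production): <elsepart>.
No other nonterminal has a production whose RHS symbols are all nullable.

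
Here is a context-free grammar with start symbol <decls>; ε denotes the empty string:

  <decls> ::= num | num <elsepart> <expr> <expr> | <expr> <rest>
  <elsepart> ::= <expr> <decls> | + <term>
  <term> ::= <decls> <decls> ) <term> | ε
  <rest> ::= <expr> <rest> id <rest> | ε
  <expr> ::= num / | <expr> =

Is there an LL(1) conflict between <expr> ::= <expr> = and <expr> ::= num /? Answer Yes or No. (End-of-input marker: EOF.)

Yes

FIRST(<expr> =) = { num } and FIRST(num /) = { num }.
Both contain num, so the two alternatives are not disjoint — LL(1) conflict.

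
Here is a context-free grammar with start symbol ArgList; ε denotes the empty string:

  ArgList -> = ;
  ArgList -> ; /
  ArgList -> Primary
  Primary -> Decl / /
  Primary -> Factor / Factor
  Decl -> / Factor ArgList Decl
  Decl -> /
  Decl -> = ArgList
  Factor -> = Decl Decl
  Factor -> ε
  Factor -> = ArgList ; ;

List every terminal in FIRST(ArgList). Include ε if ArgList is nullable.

ArgList -> = ; contributes {=}.
ArgList -> ; / contributes {;}.
From ArgList -> Primary: add FIRST(Primary) = { /, = }.
Union: FIRST(ArgList) = { /, ;, = }.

{ /, ;, = }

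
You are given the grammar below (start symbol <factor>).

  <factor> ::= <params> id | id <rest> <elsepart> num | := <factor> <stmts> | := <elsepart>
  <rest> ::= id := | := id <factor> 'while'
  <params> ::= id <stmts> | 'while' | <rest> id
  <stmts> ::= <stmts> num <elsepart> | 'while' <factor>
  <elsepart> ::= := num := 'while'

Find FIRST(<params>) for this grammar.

<params> ::= id <stmts> contributes {id}.
<params> ::= 'while' contributes {'while'}.
From <params> ::= <rest> id: add FIRST(<rest>) = { :=, id }.
Union: FIRST(<params>) = { 'while', :=, id }.

{ 'while', :=, id }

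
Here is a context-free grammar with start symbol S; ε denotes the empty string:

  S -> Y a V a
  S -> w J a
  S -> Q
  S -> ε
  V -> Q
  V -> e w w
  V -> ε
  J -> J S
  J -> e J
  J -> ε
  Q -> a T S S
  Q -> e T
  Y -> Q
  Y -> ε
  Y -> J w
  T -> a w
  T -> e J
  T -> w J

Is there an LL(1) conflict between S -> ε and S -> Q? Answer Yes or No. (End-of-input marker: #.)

FIRST(ε) = { ε } and FIRST(Q) = { a, e }.
The first alternative is nullable and FOLLOW(S) = { #, a, e, w } shares a with FIRST of the second — conflict.

Yes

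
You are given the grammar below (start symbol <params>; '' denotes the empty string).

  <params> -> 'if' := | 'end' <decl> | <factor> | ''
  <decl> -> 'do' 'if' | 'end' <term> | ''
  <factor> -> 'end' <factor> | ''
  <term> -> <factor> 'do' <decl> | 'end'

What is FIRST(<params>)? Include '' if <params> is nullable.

{ 'end', 'if', '' }

<params> -> 'if' := contributes {'if'}.
<params> -> 'end' <decl> contributes {'end'}.
From <params> -> <factor>: add FIRST(<factor>) = { 'end', '' } (including '' since <factor> is nullable).
<params> -> '' contributes ''.
Union: FIRST(<params>) = { 'end', 'if', '' }.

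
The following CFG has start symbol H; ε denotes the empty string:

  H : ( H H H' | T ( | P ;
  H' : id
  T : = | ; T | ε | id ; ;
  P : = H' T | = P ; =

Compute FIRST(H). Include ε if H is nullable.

H : ( H H H' contributes {(}.
From H : T (: T nullable, take FIRST(T) ∪ {(} = { (, ;, =, id }.
From H : P ;: add FIRST(P) = { = }.
Union: FIRST(H) = { (, ;, =, id }.

{ (, ;, =, id }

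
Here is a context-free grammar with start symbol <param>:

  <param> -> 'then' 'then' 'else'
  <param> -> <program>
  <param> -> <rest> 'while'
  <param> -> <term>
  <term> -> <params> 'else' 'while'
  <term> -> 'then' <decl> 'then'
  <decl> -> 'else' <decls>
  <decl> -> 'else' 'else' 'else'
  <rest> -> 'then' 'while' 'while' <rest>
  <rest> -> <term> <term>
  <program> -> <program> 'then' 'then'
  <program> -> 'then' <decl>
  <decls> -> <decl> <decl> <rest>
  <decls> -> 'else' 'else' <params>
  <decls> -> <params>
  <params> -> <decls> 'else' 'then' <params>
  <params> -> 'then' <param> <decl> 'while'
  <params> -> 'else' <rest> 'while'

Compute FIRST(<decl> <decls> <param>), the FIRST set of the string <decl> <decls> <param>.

Add FIRST(<decl>) = { 'else' }; <decl> is not nullable, stop.

{ 'else' }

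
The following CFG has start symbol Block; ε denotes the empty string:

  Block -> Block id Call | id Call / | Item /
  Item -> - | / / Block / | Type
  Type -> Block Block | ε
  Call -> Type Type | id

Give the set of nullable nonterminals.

{ Call, Item, Type }

Directly nullable (have an ε-production): Type.
Item -> Type with every symbol nullable, so Item is nullable.
Call -> Type Type with every symbol nullable, so Call is nullable.
No other nonterminal has a production whose RHS symbols are all nullable.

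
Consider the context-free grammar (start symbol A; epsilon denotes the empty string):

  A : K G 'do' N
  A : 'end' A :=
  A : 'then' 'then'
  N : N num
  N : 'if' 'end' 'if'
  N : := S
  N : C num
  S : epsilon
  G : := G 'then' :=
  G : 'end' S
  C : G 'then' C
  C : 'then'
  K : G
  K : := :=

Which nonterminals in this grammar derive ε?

{ S }

Directly nullable (have an epsilon-production): S.
No other nonterminal has a production whose RHS symbols are all nullable.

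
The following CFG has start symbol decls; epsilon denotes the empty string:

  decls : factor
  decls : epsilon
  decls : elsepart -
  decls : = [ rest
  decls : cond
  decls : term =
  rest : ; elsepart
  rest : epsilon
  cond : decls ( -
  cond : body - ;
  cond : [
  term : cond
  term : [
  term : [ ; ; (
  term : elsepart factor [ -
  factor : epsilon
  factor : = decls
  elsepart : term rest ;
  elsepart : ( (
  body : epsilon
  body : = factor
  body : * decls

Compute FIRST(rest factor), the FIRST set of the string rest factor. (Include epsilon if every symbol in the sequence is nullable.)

{ ;, =, epsilon }

Add FIRST(rest)\{epsilon} = { ; }; rest is nullable, continue.
Add FIRST(factor)\{epsilon} = { = }; factor is nullable, continue.
Every symbol is nullable, so include epsilon.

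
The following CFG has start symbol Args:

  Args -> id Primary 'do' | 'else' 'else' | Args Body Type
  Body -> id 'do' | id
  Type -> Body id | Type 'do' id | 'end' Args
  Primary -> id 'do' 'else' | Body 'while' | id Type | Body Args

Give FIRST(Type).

{ 'end', id }

From Type -> Body id: add FIRST(Body) = { id }.
From Type -> Type 'do' id: add FIRST(Type) = { 'end', id }.
Type -> 'end' Args contributes {'end'}.
Union: FIRST(Type) = { 'end', id }.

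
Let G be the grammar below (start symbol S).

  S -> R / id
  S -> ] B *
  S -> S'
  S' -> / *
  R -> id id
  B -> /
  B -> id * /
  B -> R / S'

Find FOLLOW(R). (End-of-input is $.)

In S -> R / id: add FIRST(/ id) = { / }.
In B -> R / S': add FIRST(/ S') = { / }.
Union: FOLLOW(R) = { / }.

{ / }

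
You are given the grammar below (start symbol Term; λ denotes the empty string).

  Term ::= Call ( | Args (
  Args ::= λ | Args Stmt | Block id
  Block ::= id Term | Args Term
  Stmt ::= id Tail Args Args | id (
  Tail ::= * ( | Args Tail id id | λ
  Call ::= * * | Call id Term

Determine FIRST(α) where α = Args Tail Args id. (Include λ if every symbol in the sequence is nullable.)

{ (, *, id }

Add FIRST(Args)\{λ} = { (, *, id }; Args is nullable, continue.
Add FIRST(Tail)\{λ} = { (, *, id }; Tail is nullable, continue.
Add FIRST(Args)\{λ} = { (, *, id }; Args is nullable, continue.
id is a terminal; add {id} and stop.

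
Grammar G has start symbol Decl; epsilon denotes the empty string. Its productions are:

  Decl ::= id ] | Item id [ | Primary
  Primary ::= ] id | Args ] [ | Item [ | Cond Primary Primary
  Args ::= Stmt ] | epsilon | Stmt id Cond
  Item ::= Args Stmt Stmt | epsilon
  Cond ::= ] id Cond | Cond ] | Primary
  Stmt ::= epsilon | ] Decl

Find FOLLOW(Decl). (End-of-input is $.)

{ $, [, ], id }

Decl is the start symbol, so $ ∈ FOLLOW(Decl).
In Stmt ::= ] Decl: Decl is at the end, add FOLLOW(Stmt) = { [, ], id }.
Union: FOLLOW(Decl) = { $, [, ], id }.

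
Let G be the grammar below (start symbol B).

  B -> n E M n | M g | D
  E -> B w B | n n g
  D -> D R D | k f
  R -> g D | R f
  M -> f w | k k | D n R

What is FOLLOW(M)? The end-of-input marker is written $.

{ g, n }

In B -> n E M n: add FIRST(n) = { n }.
In B -> M g: add FIRST(g) = { g }.
Union: FOLLOW(M) = { g, n }.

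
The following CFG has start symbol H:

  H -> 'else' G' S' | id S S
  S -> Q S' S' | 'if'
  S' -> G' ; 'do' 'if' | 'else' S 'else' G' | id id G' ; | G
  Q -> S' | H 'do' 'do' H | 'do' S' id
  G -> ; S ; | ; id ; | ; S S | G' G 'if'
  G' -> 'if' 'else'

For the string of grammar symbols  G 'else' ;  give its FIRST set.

{ 'if', ; }

Add FIRST(G) = { 'if', ; }; G is not nullable, stop.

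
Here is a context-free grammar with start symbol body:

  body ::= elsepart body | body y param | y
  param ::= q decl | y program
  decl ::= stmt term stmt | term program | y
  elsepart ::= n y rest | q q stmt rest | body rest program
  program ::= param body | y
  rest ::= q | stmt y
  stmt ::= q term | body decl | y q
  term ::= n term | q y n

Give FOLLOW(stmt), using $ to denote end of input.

In decl ::= stmt term stmt: add FIRST(term stmt) = { n, q }.
In decl ::= stmt term stmt: stmt is at the end, add FOLLOW(decl) = { $, n, q, y }.
In elsepart ::= q q stmt rest: add FIRST(rest) = { n, q, y }.
In rest ::= stmt y: add FIRST(y) = { y }.
Union: FOLLOW(stmt) = { $, n, q, y }.

{ $, n, q, y }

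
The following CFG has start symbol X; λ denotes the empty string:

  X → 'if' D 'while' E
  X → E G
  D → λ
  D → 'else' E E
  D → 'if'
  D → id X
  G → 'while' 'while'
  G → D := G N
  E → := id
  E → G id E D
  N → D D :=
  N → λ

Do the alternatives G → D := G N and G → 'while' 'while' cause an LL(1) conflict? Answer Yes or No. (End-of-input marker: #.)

FIRST(D := G N) = { 'else', 'if', :=, id } and FIRST('while' 'while') = { 'while' }.
The FIRST sets are disjoint and neither alternative is nullable — no conflict.

No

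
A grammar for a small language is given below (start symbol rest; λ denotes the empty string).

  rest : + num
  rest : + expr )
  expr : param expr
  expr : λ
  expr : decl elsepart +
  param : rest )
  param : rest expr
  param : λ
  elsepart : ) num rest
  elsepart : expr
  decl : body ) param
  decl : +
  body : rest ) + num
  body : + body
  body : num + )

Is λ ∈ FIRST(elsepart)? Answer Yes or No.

Yes

elsepart : expr and each of expr is nullable, so elsepart ⇒* λ.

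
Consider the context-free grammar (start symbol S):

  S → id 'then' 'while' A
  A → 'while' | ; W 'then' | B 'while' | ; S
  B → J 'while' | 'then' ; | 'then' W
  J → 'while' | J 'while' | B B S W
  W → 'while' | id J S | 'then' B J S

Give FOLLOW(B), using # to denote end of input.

{ 'then', 'while', id }

In A → B 'while': add FIRST('while') = { 'while' }.
In J → B B S W: add FIRST(B S W) = { 'then', 'while' }.
In J → B B S W: add FIRST(S W) = { id }.
In W → 'then' B J S: add FIRST(J S) = { 'then', 'while' }.
Union: FOLLOW(B) = { 'then', 'while', id }.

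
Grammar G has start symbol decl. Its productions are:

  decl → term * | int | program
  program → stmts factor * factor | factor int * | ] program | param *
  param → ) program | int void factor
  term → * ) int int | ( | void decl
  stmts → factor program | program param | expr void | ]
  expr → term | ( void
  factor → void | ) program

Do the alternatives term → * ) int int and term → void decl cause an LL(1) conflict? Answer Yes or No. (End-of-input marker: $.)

No

FIRST(* ) int int) = { * } and FIRST(void decl) = { void }.
The FIRST sets are disjoint and neither alternative is nullable — no conflict.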